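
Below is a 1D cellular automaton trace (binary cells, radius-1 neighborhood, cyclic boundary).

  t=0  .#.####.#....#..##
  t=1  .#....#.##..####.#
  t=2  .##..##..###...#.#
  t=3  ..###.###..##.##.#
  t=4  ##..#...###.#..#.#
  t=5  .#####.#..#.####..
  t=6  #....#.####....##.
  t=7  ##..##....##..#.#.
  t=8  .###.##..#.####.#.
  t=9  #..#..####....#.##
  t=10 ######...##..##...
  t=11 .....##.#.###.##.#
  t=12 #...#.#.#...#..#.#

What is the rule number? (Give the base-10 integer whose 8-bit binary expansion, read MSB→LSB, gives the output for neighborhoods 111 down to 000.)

  [7] ### => .  t=0,i=4
  [6] ##. => #  t=0,i=6
  [5] #.# => .  t=0,i=0
  [4] #.. => #  t=0,i=9
  [3] .## => .  t=0,i=3
  [2] .#. => #  t=0,i=1
  [1] ..# => #  t=0,i=12
  [0] ... => .  t=0,i=10
  bits 01010110 = 86

86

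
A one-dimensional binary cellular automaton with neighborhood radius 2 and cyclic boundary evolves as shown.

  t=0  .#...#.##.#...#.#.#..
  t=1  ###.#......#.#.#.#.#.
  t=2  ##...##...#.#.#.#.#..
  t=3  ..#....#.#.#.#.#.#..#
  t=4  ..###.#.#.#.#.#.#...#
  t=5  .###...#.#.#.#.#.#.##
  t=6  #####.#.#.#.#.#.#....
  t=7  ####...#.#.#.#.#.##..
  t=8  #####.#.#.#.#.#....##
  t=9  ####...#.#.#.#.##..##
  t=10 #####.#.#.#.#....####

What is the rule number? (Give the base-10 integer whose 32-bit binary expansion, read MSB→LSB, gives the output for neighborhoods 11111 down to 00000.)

3683239316

  [31] ##### => #  t=6,i=2
  [30] ####. => #  t=6,i=3
  [29] ###.# => .  t=1,i=2
  [28] ###.. => #  t=5,i=3
  [27] ##.## => #  t=5,i=0
  [26] ##.#. => .  t=0,i=9
  [25] ##..# => #  t=7,i=19
  [24] ##... => #  t=2,i=2
  [23] #.### => #  t=1,i=0
  [22] #.##. => .  t=0,i=7
  [21] #.#.# => .  t=0,i=16
  [20] #.#.. => .  t=0,i=10
  [19] #..## => #  t=2,i=20
  [18] #..#. => .  t=3,i=1
  [17] #...# => .  t=0,i=3
  [16] #.... => #  t=1,i=6
  [15] .#### => #  t=6,i=1
  [14] .###. => #  t=1,i=1
  [13] .##.# => .  t=0,i=8
  [12] .##.. => .  t=2,i=1
  [11] .#.## => .  t=0,i=6
  [10] .#.#. => #  t=0,i=15
  [9] .#..# => .  t=2,i=19
  [8] .#... => #  t=0,i=2
  [7] ..### => #  t=4,i=2
  [6] ..##. => .  t=2,i=0
  [5] ..#.# => .  t=0,i=5
  [4] ..#.. => #  t=0,i=1
  [3] ...## => .  t=2,i=4
  [2] ...#. => #  t=0,i=0
  [1] ....# => .  t=1,i=9
  [0] ..... => .  t=1,i=7
  bits 11011011100010011100010110010100 = 3683239316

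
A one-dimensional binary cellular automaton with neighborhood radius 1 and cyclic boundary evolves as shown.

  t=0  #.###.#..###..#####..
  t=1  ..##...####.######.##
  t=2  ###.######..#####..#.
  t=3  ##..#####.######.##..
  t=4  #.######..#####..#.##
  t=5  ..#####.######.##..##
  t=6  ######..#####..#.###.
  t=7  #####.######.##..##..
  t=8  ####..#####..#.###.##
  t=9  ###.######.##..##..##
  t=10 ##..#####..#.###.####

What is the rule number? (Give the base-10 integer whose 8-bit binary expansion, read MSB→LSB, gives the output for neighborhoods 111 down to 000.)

155

  [7] ### => #  t=0,i=3
  [6] ##. => .  t=0,i=4
  [5] #.# => .  t=0,i=1
  [4] #.. => #  t=0,i=7
  [3] .## => #  t=0,i=2
  [2] .#. => .  t=0,i=0
  [1] ..# => #  t=0,i=8
  [0] ... => #  t=1,i=5
  bits 10011011 = 155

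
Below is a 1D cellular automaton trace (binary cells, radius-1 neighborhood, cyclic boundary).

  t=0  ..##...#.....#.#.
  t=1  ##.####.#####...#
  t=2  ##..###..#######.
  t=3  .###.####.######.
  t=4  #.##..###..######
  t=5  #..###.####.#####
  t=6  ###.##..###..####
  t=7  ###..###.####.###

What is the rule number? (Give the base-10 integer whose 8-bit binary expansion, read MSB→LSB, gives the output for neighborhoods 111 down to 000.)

  [7] ### => #  t=1,i=0
  [6] ##. => #  t=0,i=3
  [5] #.# => .  t=0,i=14
  [4] #.. => #  t=0,i=4
  [3] .## => .  t=0,i=2
  [2] .#. => .  t=0,i=7
  [1] ..# => #  t=0,i=1
  [0] ... => #  t=0,i=0
  bits 11010011 = 211

211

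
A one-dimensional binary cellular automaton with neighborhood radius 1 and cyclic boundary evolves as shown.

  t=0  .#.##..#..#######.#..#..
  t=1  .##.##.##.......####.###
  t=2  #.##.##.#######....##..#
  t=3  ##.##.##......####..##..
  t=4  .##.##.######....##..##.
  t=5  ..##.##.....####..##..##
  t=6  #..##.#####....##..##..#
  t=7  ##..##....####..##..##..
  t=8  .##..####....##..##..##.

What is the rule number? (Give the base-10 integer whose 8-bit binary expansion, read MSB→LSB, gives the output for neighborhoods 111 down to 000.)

117

  ### -> .   bit 7 = 0  t=0,i=11
  ##. -> #   bit 6 = 1  t=0,i=4
  #.# -> #   bit 5 = 1  t=0,i=2
  #.. -> #   bit 4 = 1  t=0,i=5
  .## -> .   bit 3 = 0  t=0,i=3
  .#. -> #   bit 2 = 1  t=0,i=1
  ..# -> .   bit 1 = 0  t=0,i=0
  ... -> #   bit 0 = 1  t=0,i=23
  bits 01110101 = 117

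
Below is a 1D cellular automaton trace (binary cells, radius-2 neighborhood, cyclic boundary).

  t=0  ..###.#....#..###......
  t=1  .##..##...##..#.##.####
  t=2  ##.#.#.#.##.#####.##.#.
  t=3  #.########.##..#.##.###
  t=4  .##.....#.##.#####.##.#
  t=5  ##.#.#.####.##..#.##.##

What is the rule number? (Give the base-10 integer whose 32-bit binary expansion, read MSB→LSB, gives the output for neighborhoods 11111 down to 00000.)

1609829629

  nb #####: next=.  (t=2,i=14, bit31=0)
  nb ####.: next=#  (t=1,i=21, bit30=1)
  nb ###.#: next=.  (t=0,i=4, bit29=0)
  nb ###..: next=#  (t=0,i=16, bit28=1)
  nb ##.##: next=#  (t=1,i=0, bit27=1)
  nb ##.#.: next=#  (t=0,i=5, bit26=1)
  nb ##..#: next=#  (t=1,i=3, bit25=1)
  nb ##...: next=#  (t=0,i=17, bit24=1)
  nb #.###: next=#  (t=1,i=19, bit23=1)
  nb #.##.: next=#  (t=1,i=1, bit22=1)
  nb #.#.#: next=#  (t=2,i=3, bit21=1)
  nb #.#..: next=#  (t=0,i=6, bit20=1)
  nb #..##: next=.  (t=0,i=13, bit19=0)
  nb #..#.: next=#  (t=1,i=13, bit18=1)
  nb #...#: next=.  (t=1,i=8, bit17=0)
  nb #....: next=.  (t=0,i=8, bit16=0)
  nb .####: next=.  (t=1,i=20, bit15=0)
  nb .###.: next=.  (t=0,i=3, bit14=0)
  nb .##.#: next=.  (t=1,i=17, bit13=0)
  nb .##..: next=.  (t=1,i=2, bit12=0)
  nb .#.##: next=#  (t=1,i=15, bit11=1)
  nb .#.#.: next=#  (t=2,i=4, bit10=1)
  nb .#..#: next=.  (t=0,i=12, bit9=0)
  nb .#...: next=.  (t=0,i=7, bit8=0)
  nb ..###: next=#  (t=0,i=2, bit7=1)
  nb ..##.: next=#  (t=1,i=5, bit6=1)
  nb ..#.#: next=#  (t=1,i=14, bit5=1)
  nb ..#..: next=#  (t=0,i=11, bit4=1)
  nb ...##: next=#  (t=0,i=1, bit3=1)
  nb ...#.: next=#  (t=0,i=10, bit2=1)
  nb ....#: next=.  (t=0,i=0, bit1=0)
  nb .....: next=#  (t=0,i=19, bit0=1)
  bits 01011111111101000000110011111101 = 1609829629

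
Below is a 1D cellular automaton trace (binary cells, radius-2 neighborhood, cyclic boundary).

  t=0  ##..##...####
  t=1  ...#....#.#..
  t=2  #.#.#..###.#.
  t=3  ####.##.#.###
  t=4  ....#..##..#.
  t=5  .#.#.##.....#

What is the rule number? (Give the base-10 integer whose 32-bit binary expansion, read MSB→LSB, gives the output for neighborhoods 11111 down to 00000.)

  ##### -> .   bit 31 = 0  t=0,i=11
  ####. -> .   bit 30 = 0  t=0,i=0
  ###.# -> .   bit 29 = 0  t=2,i=9
  ###.. -> .   bit 28 = 0  t=0,i=1
  ##.## -> #   bit 27 = 1  t=3,i=4
  ##.#. -> #   bit 26 = 1  t=2,i=10
  ##..# -> .   bit 25 = 0  t=0,i=2
  ##... -> .   bit 24 = 0  t=0,i=6
  #.### -> .   bit 23 = 0  t=3,i=10
  #.##. -> .   bit 22 = 0  t=3,i=5
  #.#.# -> #   bit 21 = 1  t=2,i=0
  #.#.. -> .   bit 20 = 0  t=1,i=10
  #..## -> #   bit 19 = 1  t=0,i=3
  #..#. -> .   bit 18 = 0  t=4,i=10
  #...# -> .   bit 17 = 0  t=0,i=7
  #.... -> .   bit 16 = 0  t=1,i=5
  .#### -> #   bit 15 = 1  t=0,i=10
  .###. -> #   bit 14 = 1  t=2,i=8
  .##.# -> .   bit 13 = 0  t=3,i=6
  .##.. -> .   bit 12 = 0  t=0,i=5
  .#.## -> .   bit 11 = 0  t=3,i=9
  .#.#. -> #   bit 10 = 1  t=1,i=9
  .#..# -> #   bit 9 = 1  t=2,i=5
  .#... -> #   bit 8 = 1  t=1,i=4
  ..### -> .   bit 7 = 0  t=0,i=9
  ..##. -> .   bit 6 = 0  t=0,i=4
  ..#.# -> #   bit 5 = 1  t=1,i=8
  ..#.. -> .   bit 4 = 0  t=1,i=3
  ...## -> #   bit 3 = 1  t=0,i=8
  ...#. -> #   bit 2 = 1  t=1,i=2
  ....# -> .   bit 1 = 0  t=1,i=1
  ..... -> #   bit 0 = 1  t=1,i=0
  bits 00001100001010001100011100101101 = 203999021

203999021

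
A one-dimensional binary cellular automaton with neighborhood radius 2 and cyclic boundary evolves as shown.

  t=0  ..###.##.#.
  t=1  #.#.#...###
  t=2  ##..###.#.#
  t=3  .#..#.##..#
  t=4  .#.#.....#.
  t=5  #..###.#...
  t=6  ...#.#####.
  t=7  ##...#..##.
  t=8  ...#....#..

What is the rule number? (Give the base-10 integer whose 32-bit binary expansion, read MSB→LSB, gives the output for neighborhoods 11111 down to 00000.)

  [31] ##### => .  t=6,i=7
  [30] ####. => #  t=1,i=10
  [29] ###.# => #  t=0,i=4
  [28] ###.. => #  t=2,i=1
  [27] ##.## => .  t=0,i=5
  [26] ##.#. => #  t=0,i=8
  [25] ##..# => .  t=2,i=2
  [24] ##... => .  t=6,i=10
  [23] #.### => #  t=2,i=10
  [22] #.##. => .  t=0,i=6
  [21] #.#.# => .  t=1,i=2
  [20] #.#.. => #  t=0,i=9
  [19] #..## => .  t=2,i=3
  [18] #..#. => #  t=3,i=3
  [17] #...# => #  t=0,i=0
  [16] #.... => #  t=4,i=5
  [15] .#### => .  t=1,i=9
  [14] .###. => .  t=0,i=3
  [13] .##.# => .  t=0,i=7
  [12] .##.. => .  t=3,i=7
  [11] .#.## => .  t=2,i=9
  [10] .#.#. => .  t=1,i=3
  [9] .#..# => .  t=3,i=2
  [8] .#... => #  t=0,i=10
  [7] ..### => #  t=0,i=2
  [6] ..##. => #  t=7,i=8
  [5] ..#.# => .  t=3,i=4
  [4] ..#.. => .  t=4,i=9
  [3] ...## => .  t=0,i=1
  [2] ...#. => .  t=4,i=8
  [1] ....# => #  t=4,i=7
  [0] ..... => .  t=4,i=6
  bits 01110100100101110000000111000010 = 1956053442

1956053442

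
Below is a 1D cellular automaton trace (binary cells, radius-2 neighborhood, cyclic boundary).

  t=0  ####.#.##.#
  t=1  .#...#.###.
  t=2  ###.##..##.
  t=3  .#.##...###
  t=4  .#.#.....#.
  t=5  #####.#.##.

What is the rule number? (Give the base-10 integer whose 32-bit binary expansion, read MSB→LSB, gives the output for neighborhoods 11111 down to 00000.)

  nb #####: next=#  (t=0,i=1, bit31=1)
  nb ####.: next=.  (t=0,i=2, bit30=0)
  nb ###.#: next=.  (t=0,i=3, bit29=0)
  nb ###..: next=#  (t=1,i=9, bit28=1)
  nb ##.##: next=#  (t=0,i=9, bit27=1)
  nb ##.#.: next=.  (t=0,i=4, bit26=0)
  nb ##..#: next=.  (t=1,i=10, bit25=0)
  nb ##...: next=.  (t=3,i=5, bit24=0)
  nb #.###: next=.  (t=0,i=10, bit23=0)
  nb #.##.: next=#  (t=0,i=7, bit22=1)
  nb #.#.#: next=#  (t=0,i=5, bit21=1)
  nb #.#..: next=#  (t=4,i=3, bit20=1)
  nb #..##: next=.  (t=2,i=7, bit19=0)
  nb #..#.: next=#  (t=1,i=0, bit18=1)
  nb #...#: next=.  (t=1,i=3, bit17=0)
  nb #....: next=.  (t=4,i=5, bit16=0)
  nb .####: next=.  (t=0,i=0, bit15=0)
  nb .###.: next=#  (t=1,i=8, bit14=1)
  nb .##.#: next=#  (t=0,i=8, bit13=1)
  nb .##..: next=.  (t=2,i=5, bit12=0)
  nb .#.##: next=.  (t=0,i=6, bit11=0)
  nb .#.#.: next=#  (t=4,i=2, bit10=1)
  nb .#..#: next=.  (t=4,i=10, bit9=0)
  nb .#...: next=#  (t=1,i=2, bit8=1)
  nb ..###: next=.  (t=3,i=8, bit7=0)
  nb ..##.: next=#  (t=2,i=8, bit6=1)
  nb ..#.#: next=#  (t=1,i=5, bit5=1)
  nb ..#..: next=#  (t=1,i=1, bit4=1)
  nb ...##: next=.  (t=3,i=7, bit3=0)
  nb ...#.: next=#  (t=1,i=4, bit2=1)
  nb ....#: next=.  (t=4,i=7, bit1=0)
  nb .....: next=#  (t=4,i=6, bit0=1)
  bits 10011000011101000110010101110101 = 2557764981

2557764981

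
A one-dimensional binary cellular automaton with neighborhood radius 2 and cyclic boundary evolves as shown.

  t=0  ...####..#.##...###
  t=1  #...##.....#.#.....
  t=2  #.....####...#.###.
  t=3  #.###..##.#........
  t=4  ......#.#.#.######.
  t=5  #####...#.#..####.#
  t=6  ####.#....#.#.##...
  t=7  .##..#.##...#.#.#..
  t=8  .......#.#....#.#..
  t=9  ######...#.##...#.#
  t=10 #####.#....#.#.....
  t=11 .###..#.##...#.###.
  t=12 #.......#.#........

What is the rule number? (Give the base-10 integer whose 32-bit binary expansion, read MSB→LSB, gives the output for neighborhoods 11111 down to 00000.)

3245973523

  #####|#  b31=1 t=4,i=14
  ####.|#  b30=1 t=0,i=5
  ###.#|.  b29=0 t=2,i=17
  ###..|.  b28=0 t=0,i=6
  ##.##|.  b27=0 t=5,i=17
  ##.#.|.  b26=0 t=2,i=18
  ##..#|.  b25=0 t=0,i=7
  ##...|#  b24=1 t=0,i=0
  #.###|.  b23=0 t=2,i=15
  #.##.|#  b22=1 t=0,i=11
  #.#.#|#  b21=1 t=4,i=8
  #.#..|#  b20=1 t=1,i=13
  #..##|#  b19=1 t=3,i=6
  #..#.|.  b18=0 t=0,i=8
  #...#|.  b17=0 t=0,i=1
  #....|#  b16=1 t=1,i=7
  .####|#  b15=1 t=0,i=4
  .###.|.  b14=0 t=0,i=17
  .##.#|#  b13=1 t=3,i=8
  .##..|.  b12=0 t=0,i=12
  .#.##|.  b11=0 t=0,i=10
  .#.#.|.  b10=0 t=1,i=12
  .#..#|.  b9=0 t=5,i=11
  .#...|.  b8=0 t=1,i=1
  ..###|.  b7=0 t=0,i=3
  ..##.|.  b6=0 t=1,i=4
  ..#.#|.  b5=0 t=0,i=9
  ..#..|#  b4=1 t=1,i=0
  ...##|.  b3=0 t=0,i=2
  ...#.|.  b2=0 t=1,i=10
  ....#|#  b1=1 t=1,i=9
  .....|#  b0=1 t=1,i=8
  bits 11000001011110011010000000010011 = 3245973523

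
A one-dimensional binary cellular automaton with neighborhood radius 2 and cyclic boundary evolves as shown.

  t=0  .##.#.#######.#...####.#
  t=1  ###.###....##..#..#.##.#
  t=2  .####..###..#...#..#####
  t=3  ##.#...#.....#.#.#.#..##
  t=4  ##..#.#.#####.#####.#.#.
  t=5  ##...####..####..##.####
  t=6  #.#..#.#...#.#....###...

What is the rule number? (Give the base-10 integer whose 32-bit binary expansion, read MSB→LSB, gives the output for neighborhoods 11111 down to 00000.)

  ##### -> .   bit 31 = 0  t=0,i=8
  ####. -> #   bit 30 = 1  t=0,i=11
  ###.# -> #   bit 29 = 1  t=0,i=12
  ###.. -> .   bit 28 = 0  t=1,i=6
  ##.## -> #   bit 27 = 1  t=1,i=3
  ##.#. -> .   bit 26 = 0  t=0,i=3
  ##..# -> .   bit 25 = 0  t=1,i=13
  ##... -> #   bit 24 = 1  t=1,i=7
  #.### -> #   bit 23 = 1  t=0,i=6
  #.##. -> #   bit 22 = 1  t=0,i=1
  #.#.# -> #   bit 21 = 1  t=0,i=4
  #.#.. -> .   bit 20 = 0  t=0,i=14
  #..## -> .   bit 19 = 0  t=2,i=6
  #..#. -> .   bit 18 = 0  t=1,i=14
  #...# -> .   bit 17 = 0  t=0,i=16
  #.... -> #   bit 16 = 1  t=1,i=8
  .#### -> .   bit 15 = 0  t=0,i=7
  .###. -> .   bit 14 = 0  t=1,i=5
  .##.# -> #   bit 13 = 1  t=0,i=2
  .##.. -> #   bit 12 = 1  t=1,i=12
  .#.## -> #   bit 11 = 1  t=0,i=0
  .#.#. -> #   bit 10 = 1  t=3,i=14
  .#..# -> #   bit 9 = 1  t=1,i=16
  .#... -> #   bit 8 = 1  t=0,i=15
  ..### -> #   bit 7 = 1  t=0,i=18
  ..##. -> .   bit 6 = 0  t=1,i=11
  ..#.# -> .   bit 5 = 0  t=1,i=18
  ..#.. -> .   bit 4 = 0  t=1,i=15
  ...## -> .   bit 3 = 0  t=0,i=17
  ...#. -> #   bit 2 = 1  t=2,i=15
  ....# -> #   bit 1 = 1  t=1,i=9
  ..... -> #   bit 0 = 1  t=3,i=10
  bits 01101001111000010011111110000111 = 1776369543

1776369543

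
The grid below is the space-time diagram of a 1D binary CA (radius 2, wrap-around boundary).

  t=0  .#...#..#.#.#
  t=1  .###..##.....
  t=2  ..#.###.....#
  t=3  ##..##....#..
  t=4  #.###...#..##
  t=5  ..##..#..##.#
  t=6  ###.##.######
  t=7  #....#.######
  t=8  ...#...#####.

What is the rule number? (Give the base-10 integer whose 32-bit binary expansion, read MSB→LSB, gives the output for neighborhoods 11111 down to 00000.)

  nb #####: next=#  (t=6,i=0, bit31=1)
  nb ####.: next=.  (t=6,i=1, bit30=0)
  nb ###.#: next=.  (t=4,i=0, bit29=0)
  nb ###..: next=.  (t=1,i=3, bit28=0)
  nb ##.##: next=.  (t=4,i=1, bit27=0)
  nb ##.#.: next=#  (t=5,i=11, bit26=1)
  nb ##..#: next=#  (t=1,i=4, bit25=1)
  nb ##...: next=.  (t=1,i=8, bit24=0)
  nb #.###: next=#  (t=2,i=4, bit23=1)
  nb #.##.: next=.  (t=6,i=4, bit22=0)
  nb #.#.#: next=.  (t=0,i=10, bit21=0)
  nb #.#..: next=#  (t=0,i=1, bit20=1)
  nb #..##: next=#  (t=1,i=5, bit19=1)
  nb #..#.: next=#  (t=0,i=7, bit18=1)
  nb #...#: next=#  (t=0,i=3, bit17=1)
  nb #....: next=.  (t=1,i=9, bit16=0)
  nb .####: next=#  (t=6,i=8, bit15=1)
  nb .###.: next=#  (t=1,i=2, bit14=1)
  nb .##.#: next=#  (t=5,i=10, bit13=1)
  nb .##..: next=.  (t=1,i=7, bit12=0)
  nb .#.##: next=.  (t=2,i=3, bit11=0)
  nb .#.#.: next=.  (t=0,i=0, bit10=0)
  nb .#..#: next=#  (t=0,i=6, bit9=1)
  nb .#...: next=#  (t=0,i=2, bit8=1)
  nb ..###: next=.  (t=1,i=1, bit7=0)
  nb ..##.: next=#  (t=1,i=6, bit6=1)
  nb ..#.#: next=.  (t=0,i=8, bit5=0)
  nb ..#..: next=.  (t=0,i=5, bit4=0)
  nb ...##: next=.  (t=1,i=0, bit3=0)
  nb ...#.: next=.  (t=0,i=4, bit2=0)
  nb ....#: next=#  (t=1,i=12, bit1=1)
  nb .....: next=.  (t=1,i=10, bit0=0)
  bits 10000110100111101110001101000010 = 2258559810

2258559810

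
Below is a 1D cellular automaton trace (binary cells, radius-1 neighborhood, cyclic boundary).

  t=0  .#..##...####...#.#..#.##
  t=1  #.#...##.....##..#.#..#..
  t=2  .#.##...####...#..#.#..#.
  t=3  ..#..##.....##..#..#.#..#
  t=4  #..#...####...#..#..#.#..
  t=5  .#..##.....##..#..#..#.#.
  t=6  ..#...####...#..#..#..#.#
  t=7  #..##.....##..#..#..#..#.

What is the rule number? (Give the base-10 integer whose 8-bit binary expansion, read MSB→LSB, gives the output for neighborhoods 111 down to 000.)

49

  nb ###: next=.  (t=0,i=10, bit7=0)
  nb ##.: next=.  (t=0,i=5, bit6=0)
  nb #.#: next=#  (t=0,i=0, bit5=1)
  nb #..: next=#  (t=0,i=2, bit4=1)
  nb .##: next=.  (t=0,i=4, bit3=0)
  nb .#.: next=.  (t=0,i=1, bit2=0)
  nb ..#: next=.  (t=0,i=3, bit1=0)
  nb ...: next=#  (t=0,i=7, bit0=1)
  bits 00110001 = 49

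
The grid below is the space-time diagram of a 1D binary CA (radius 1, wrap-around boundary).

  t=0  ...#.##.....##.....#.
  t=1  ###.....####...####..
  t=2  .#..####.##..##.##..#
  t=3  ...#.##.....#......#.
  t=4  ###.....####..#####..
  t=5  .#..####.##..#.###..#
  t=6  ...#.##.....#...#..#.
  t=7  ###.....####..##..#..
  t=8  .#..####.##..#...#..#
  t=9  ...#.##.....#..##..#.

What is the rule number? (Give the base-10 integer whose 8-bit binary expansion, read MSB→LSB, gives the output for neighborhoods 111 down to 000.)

131

  ### -> #   bit 7 = 1  t=1,i=1
  ##. -> .   bit 6 = 0  t=0,i=6
  #.# -> .   bit 5 = 0  t=0,i=4
  #.. -> .   bit 4 = 0  t=0,i=7
  .## -> .   bit 3 = 0  t=0,i=5
  .#. -> .   bit 2 = 0  t=0,i=3
  ..# -> #   bit 1 = 1  t=0,i=2
  ... -> #   bit 0 = 1  t=0,i=0
  bits 10000011 = 131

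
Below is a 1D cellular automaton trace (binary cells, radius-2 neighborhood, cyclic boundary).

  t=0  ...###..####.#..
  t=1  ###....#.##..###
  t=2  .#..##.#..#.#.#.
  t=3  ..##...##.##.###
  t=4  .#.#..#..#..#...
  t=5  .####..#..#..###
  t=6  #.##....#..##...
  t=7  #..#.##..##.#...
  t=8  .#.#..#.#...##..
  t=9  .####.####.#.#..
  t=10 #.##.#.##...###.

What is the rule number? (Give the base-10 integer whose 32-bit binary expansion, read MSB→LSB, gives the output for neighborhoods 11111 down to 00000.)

1209636651

  [31] ##### => .  t=1,i=0
  [30] ####. => #  t=0,i=10
  [29] ###.# => .  t=0,i=11
  [28] ###.. => .  t=0,i=5
  [27] ##.## => #  t=3,i=9
  [26] ##.#. => .  t=0,i=12
  [25] ##..# => .  t=0,i=6
  [24] ##... => .  t=1,i=3
  [23] #.### => .  t=3,i=13
  [22] #.##. => .  t=1,i=9
  [21] #.#.# => .  t=2,i=12
  [20] #.#.. => #  t=0,i=13
  [19] #..## => #  t=0,i=7
  [18] #..#. => .  t=2,i=0
  [17] #...# => .  t=3,i=5
  [16] #.... => #  t=0,i=15
  [15] .#### => #  t=0,i=9
  [14] .###. => .  t=0,i=4
  [13] .##.# => .  t=2,i=5
  [12] .##.. => #  t=1,i=10
  [11] .#.## => .  t=1,i=8
  [10] .#.#. => #  t=2,i=11
  [9] .#..# => #  t=2,i=2
  [8] .#... => #  t=0,i=14
  [7] ..### => .  t=0,i=3
  [6] ..##. => .  t=2,i=4
  [5] ..#.# => #  t=1,i=7
  [4] ..#.. => .  t=2,i=1
  [3] ...## => #  t=0,i=2
  [2] ...#. => .  t=1,i=6
  [1] ....# => #  t=0,i=1
  [0] ..... => #  t=0,i=0
  bits 01001000000110011001011100101011 = 1209636651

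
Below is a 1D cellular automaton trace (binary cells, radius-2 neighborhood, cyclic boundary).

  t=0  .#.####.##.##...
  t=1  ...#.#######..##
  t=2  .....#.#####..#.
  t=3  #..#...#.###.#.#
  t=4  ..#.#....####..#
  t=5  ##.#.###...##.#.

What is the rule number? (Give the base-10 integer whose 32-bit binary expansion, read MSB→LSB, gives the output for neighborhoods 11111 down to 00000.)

4240795458

  nb #####: next=#  (t=1,i=7, bit31=1)
  nb ####.: next=#  (t=0,i=5, bit30=1)
  nb ###.#: next=#  (t=0,i=6, bit29=1)
  nb ###..: next=#  (t=1,i=11, bit28=1)
  nb ##.##: next=#  (t=0,i=7, bit27=1)
  nb ##.#.: next=#  (t=3,i=12, bit26=1)
  nb ##..#: next=.  (t=1,i=12, bit25=0)
  nb ##...: next=.  (t=0,i=13, bit24=0)
  nb #.###: next=#  (t=0,i=3, bit23=1)
  nb #.##.: next=#  (t=0,i=8, bit22=1)
  nb #.#.#: next=.  (t=3,i=13, bit21=0)
  nb #.#..: next=.  (t=4,i=4, bit20=0)
  nb #..##: next=.  (t=1,i=13, bit19=0)
  nb #..#.: next=#  (t=2,i=13, bit18=1)
  nb #...#: next=.  (t=1,i=1, bit17=0)
  nb #....: next=#  (t=0,i=14, bit16=1)
  nb .####: next=.  (t=0,i=4, bit15=0)
  nb .###.: next=#  (t=3,i=10, bit14=1)
  nb .##.#: next=#  (t=0,i=9, bit13=1)
  nb .##..: next=.  (t=0,i=12, bit12=0)
  nb .#.##: next=.  (t=0,i=2, bit11=0)
  nb .#.#.: next=#  (t=4,i=3, bit10=1)
  nb .#..#: next=#  (t=4,i=0, bit9=1)
  nb .#...: next=#  (t=2,i=15, bit8=1)
  nb ..###: next=.  (t=4,i=9, bit7=0)
  nb ..##.: next=#  (t=1,i=14, bit6=1)
  nb ..#.#: next=.  (t=0,i=1, bit5=0)
  nb ..#..: next=.  (t=2,i=14, bit4=0)
  nb ...##: next=.  (t=4,i=8, bit3=0)
  nb ...#.: next=.  (t=0,i=0, bit2=0)
  nb ....#: next=#  (t=0,i=15, bit1=1)
  nb .....: next=.  (t=2,i=1, bit0=0)
  bits 11111100110001010110011101000010 = 4240795458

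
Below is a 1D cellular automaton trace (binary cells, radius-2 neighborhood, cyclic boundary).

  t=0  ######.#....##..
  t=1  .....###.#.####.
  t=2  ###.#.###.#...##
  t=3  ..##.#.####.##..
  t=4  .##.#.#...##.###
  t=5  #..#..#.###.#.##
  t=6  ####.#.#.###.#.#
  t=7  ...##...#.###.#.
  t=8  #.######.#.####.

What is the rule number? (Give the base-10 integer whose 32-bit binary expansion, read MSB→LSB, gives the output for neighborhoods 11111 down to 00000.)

1058494557

  nb #####: next=.  (t=0,i=2, bit31=0)
  nb ####.: next=.  (t=0,i=4, bit30=0)
  nb ###.#: next=#  (t=0,i=5, bit29=1)
  nb ###..: next=#  (t=1,i=14, bit28=1)
  nb ##.##: next=#  (t=3,i=11, bit27=1)
  nb ##.#.: next=#  (t=0,i=6, bit26=1)
  nb ##..#: next=#  (t=0,i=14, bit25=1)
  nb ##...: next=#  (t=1,i=15, bit24=1)
  nb #.###: next=.  (t=1,i=11, bit23=0)
  nb #.##.: next=.  (t=3,i=12, bit22=0)
  nb #.#.#: next=.  (t=1,i=9, bit21=0)
  nb #.#..: next=#  (t=0,i=7, bit20=1)
  nb #..##: next=.  (t=0,i=15, bit19=0)
  nb #..#.: next=#  (t=5,i=2, bit18=1)
  nb #...#: next=#  (t=2,i=12, bit17=1)
  nb #....: next=#  (t=0,i=9, bit16=1)
  nb .####: next=.  (t=0,i=1, bit15=0)
  nb .###.: next=#  (t=1,i=6, bit14=1)
  nb .##.#: next=.  (t=3,i=3, bit13=0)
  nb .##..: next=#  (t=0,i=13, bit12=1)
  nb .#.##: next=#  (t=1,i=10, bit11=1)
  nb .#.#.: next=.  (t=4,i=5, bit10=0)
  nb .#..#: next=.  (t=5,i=4, bit9=0)
  nb .#...: next=.  (t=0,i=8, bit8=0)
  nb ..###: next=.  (t=0,i=0, bit7=0)
  nb ..##.: next=#  (t=0,i=12, bit6=1)
  nb ..#.#: next=.  (t=5,i=6, bit5=0)
  nb ..#..: next=#  (t=5,i=3, bit4=1)
  nb ...##: next=#  (t=0,i=11, bit3=1)
  nb ...#.: next=#  (t=7,i=7, bit2=1)
  nb ....#: next=.  (t=0,i=10, bit1=0)
  nb .....: next=#  (t=1,i=1, bit0=1)
  bits 00111111000101110101100001011101 = 1058494557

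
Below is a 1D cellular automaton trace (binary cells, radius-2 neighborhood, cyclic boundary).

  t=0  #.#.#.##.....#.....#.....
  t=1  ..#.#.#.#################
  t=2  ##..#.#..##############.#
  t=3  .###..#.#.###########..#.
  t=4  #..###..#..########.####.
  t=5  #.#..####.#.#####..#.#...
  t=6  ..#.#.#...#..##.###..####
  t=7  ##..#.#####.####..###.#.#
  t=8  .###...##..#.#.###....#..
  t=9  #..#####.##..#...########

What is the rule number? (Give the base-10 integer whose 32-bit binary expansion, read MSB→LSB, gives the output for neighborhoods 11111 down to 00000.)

  [31] ##### => #  t=1,i=10
  [30] ####. => .  t=1,i=23
  [29] ###.# => .  t=2,i=22
  [28] ###.. => #  t=1,i=24
  [27] ##.## => #  t=2,i=23
  [26] ##.#. => .  t=4,i=24
  [25] ##..# => #  t=1,i=0
  [24] ##... => #  t=0,i=8
  [23] #.### => .  t=1,i=8
  [22] #.##. => #  t=0,i=6
  [21] #.#.# => #  t=0,i=2
  [20] #.#.. => #  t=2,i=6
  [19] #..## => #  t=2,i=8
  [18] #..#. => #  t=1,i=1
  [17] #...# => #  t=5,i=23
  [16] #.... => #  t=0,i=9
  [15] .#### => #  t=1,i=9
  [14] .###. => .  t=2,i=0
  [13] .##.# => #  t=6,i=14
  [12] .##.. => .  t=0,i=7
  [11] .#.## => .  t=0,i=5
  [10] .#.#. => .  t=0,i=1
  [9] .#..# => .  t=2,i=7
  [8] .#... => #  t=0,i=14
  [7] ..### => .  t=2,i=9
  [6] ..##. => #  t=6,i=13
  [5] ..#.# => .  t=0,i=0
  [4] ..#.. => #  t=0,i=13
  [3] ...## => #  t=8,i=0
  [2] ...#. => #  t=0,i=12
  [1] ....# => #  t=0,i=11
  [0] ..... => #  t=0,i=10
  bits 10011011011111111010000101011111 = 2608832863

2608832863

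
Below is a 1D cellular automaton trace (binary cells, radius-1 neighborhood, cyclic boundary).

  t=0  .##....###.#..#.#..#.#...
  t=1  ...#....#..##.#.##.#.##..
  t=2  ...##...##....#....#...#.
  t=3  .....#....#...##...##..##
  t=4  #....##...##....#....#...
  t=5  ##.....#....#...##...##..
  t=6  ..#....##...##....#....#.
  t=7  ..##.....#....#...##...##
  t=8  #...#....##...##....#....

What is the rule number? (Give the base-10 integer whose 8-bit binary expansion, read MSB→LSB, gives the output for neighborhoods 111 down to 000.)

148

  nb ###: next=#  (t=0,i=8, bit7=1)
  nb ##.: next=.  (t=0,i=2, bit6=0)
  nb #.#: next=.  (t=0,i=10, bit5=0)
  nb #..: next=#  (t=0,i=3, bit4=1)
  nb .##: next=.  (t=0,i=1, bit3=0)
  nb .#.: next=#  (t=0,i=11, bit2=1)
  nb ..#: next=.  (t=0,i=0, bit1=0)
  nb ...: next=.  (t=0,i=4, bit0=0)
  bits 10010100 = 148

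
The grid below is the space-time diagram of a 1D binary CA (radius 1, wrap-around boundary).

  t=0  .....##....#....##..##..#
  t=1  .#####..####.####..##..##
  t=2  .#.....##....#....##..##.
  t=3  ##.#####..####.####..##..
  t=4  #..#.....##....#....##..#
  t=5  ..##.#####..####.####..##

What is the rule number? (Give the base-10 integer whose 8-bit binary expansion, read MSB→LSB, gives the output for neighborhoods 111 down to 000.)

15

  nb ###: next=.  (t=1,i=2, bit7=0)
  nb ##.: next=.  (t=0,i=6, bit6=0)
  nb #.#: next=.  (t=1,i=0, bit5=0)
  nb #..: next=.  (t=0,i=0, bit4=0)
  nb .##: next=#  (t=0,i=5, bit3=1)
  nb .#.: next=#  (t=0,i=11, bit2=1)
  nb ..#: next=#  (t=0,i=4, bit1=1)
  nb ...: next=#  (t=0,i=1, bit0=1)
  bits 00001111 = 15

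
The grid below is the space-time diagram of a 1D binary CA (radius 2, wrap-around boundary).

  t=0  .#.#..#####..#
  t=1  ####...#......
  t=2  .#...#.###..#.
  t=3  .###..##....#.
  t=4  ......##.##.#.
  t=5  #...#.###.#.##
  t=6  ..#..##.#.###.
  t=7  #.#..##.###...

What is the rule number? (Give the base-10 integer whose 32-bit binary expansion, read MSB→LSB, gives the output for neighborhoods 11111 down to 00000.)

682868050

  ##### -> .   bit 31 = 0  t=0,i=8
  ####. -> .   bit 30 = 0  t=0,i=9
  ###.# -> #   bit 29 = 1  t=5,i=8
  ###.. -> .   bit 28 = 0  t=0,i=10
  ##.## -> #   bit 27 = 1  t=4,i=8
  ##.#. -> .   bit 26 = 0  t=4,i=11
  ##..# -> .   bit 25 = 0  t=0,i=11
  ##... -> .   bit 24 = 0  t=1,i=4
  #.### -> #   bit 23 = 1  t=2,i=7
  #.##. -> .   bit 22 = 0  t=4,i=9
  #.#.# -> #   bit 21 = 1  t=0,i=1
  #.#.. -> #   bit 20 = 1  t=0,i=3
  #..## -> .   bit 19 = 0  t=0,i=5
  #..#. -> .   bit 18 = 0  t=0,i=12
  #...# -> #   bit 17 = 1  t=1,i=5
  #.... -> #   bit 16 = 1  t=1,i=9
  .#### -> #   bit 15 = 1  t=0,i=7
  .###. -> .   bit 14 = 0  t=2,i=8
  .##.# -> #   bit 13 = 1  t=4,i=7
  .##.. -> #   bit 12 = 1  t=3,i=7
  .#.## -> #   bit 11 = 1  t=2,i=6
  .#.#. -> #   bit 10 = 1  t=0,i=0
  .#..# -> .   bit 9 = 0  t=0,i=4
  .#... -> #   bit 8 = 1  t=1,i=8
  ..### -> .   bit 7 = 0  t=0,i=6
  ..##. -> #   bit 6 = 1  t=3,i=6
  ..#.# -> .   bit 5 = 0  t=0,i=13
  ..#.. -> #   bit 4 = 1  t=1,i=7
  ...## -> .   bit 3 = 0  t=1,i=13
  ...#. -> .   bit 2 = 0  t=1,i=6
  ....# -> #   bit 1 = 1  t=1,i=12
  ..... -> .   bit 0 = 0  t=1,i=10
  bits 00101000101100111011110101010010 = 682868050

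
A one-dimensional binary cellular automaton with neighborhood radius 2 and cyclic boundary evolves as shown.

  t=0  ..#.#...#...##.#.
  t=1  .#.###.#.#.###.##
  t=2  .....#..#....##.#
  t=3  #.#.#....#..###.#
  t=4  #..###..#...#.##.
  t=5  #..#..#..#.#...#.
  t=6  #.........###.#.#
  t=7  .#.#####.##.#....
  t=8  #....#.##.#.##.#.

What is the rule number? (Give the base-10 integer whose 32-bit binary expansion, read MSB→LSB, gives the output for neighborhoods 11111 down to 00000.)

2869962189

  [31] ##### => #  t=7,i=5
  [30] ####. => .  t=7,i=6
  [29] ###.# => #  t=1,i=5
  [28] ###.. => .  t=4,i=5
  [27] ##.## => #  t=1,i=14
  [26] ##.#. => .  t=0,i=14
  [25] ##..# => #  t=4,i=6
  [24] ##... => #  t=6,i=1
  [23] #.### => .  t=1,i=3
  [22] #.##. => .  t=1,i=15
  [21] #.#.# => .  t=1,i=1
  [20] #.#.. => #  t=0,i=4
  [19] #..## => .  t=3,i=11
  [18] #..#. => .  t=2,i=7
  [17] #...# => .  t=0,i=0
  [16] #.... => .  t=2,i=1
  [15] .#### => .  t=7,i=4
  [14] .###. => .  t=1,i=4
  [13] .##.# => #  t=0,i=13
  [12] .##.. => .  t=6,i=0
  [11] .#.## => .  t=1,i=2
  [10] .#.#. => #  t=0,i=3
  [9] .#..# => .  t=2,i=6
  [8] .#... => #  t=0,i=5
  [7] ..### => #  t=3,i=12
  [6] ..##. => #  t=0,i=12
  [5] ..#.# => .  t=0,i=2
  [4] ..#.. => .  t=0,i=8
  [3] ...## => #  t=0,i=11
  [2] ...#. => #  t=0,i=1
  [1] ....# => .  t=2,i=3
  [0] ..... => #  t=2,i=2
  bits 10101011000100000010010111001101 = 2869962189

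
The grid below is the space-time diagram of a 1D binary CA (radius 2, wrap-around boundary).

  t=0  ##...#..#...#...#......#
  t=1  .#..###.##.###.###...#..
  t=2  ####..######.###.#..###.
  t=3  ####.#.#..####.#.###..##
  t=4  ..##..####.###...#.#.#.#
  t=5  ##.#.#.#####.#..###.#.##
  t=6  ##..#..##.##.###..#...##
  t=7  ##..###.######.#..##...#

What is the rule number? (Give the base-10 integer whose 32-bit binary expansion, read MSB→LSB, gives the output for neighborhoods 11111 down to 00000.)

2027468598

  ##### -> .   bit 31 = 0  t=2,i=8
  ####. -> #   bit 30 = 1  t=2,i=2
  ###.# -> #   bit 29 = 1  t=1,i=6
  ###.. -> #   bit 28 = 1  t=0,i=1
  ##.## -> #   bit 27 = 1  t=1,i=7
  ##.#. -> .   bit 26 = 0  t=2,i=16
  ##..# -> .   bit 25 = 0  t=2,i=4
  ##... -> .   bit 24 = 0  t=0,i=2
  #.### -> #   bit 23 = 1  t=1,i=11
  #.##. -> #   bit 22 = 1  t=1,i=8
  #.#.# -> .   bit 21 = 0  t=3,i=5
  #.#.. -> #   bit 20 = 1  t=2,i=17
  #..## -> #   bit 19 = 1  t=1,i=3
  #..#. -> .   bit 18 = 0  t=0,i=7
  #...# -> .   bit 17 = 0  t=0,i=3
  #.... -> .   bit 16 = 0  t=0,i=18
  .#### -> #   bit 15 = 1  t=2,i=1
  .###. -> .   bit 14 = 0  t=0,i=0
  .##.# -> #   bit 13 = 1  t=1,i=9
  .##.. -> #   bit 12 = 1  t=4,i=3
  .#.## -> .   bit 11 = 0  t=3,i=16
  .#.#. -> #   bit 10 = 1  t=3,i=6
  .#..# -> #   bit 9 = 1  t=0,i=6
  .#... -> #   bit 8 = 1  t=0,i=9
  ..### -> .   bit 7 = 0  t=0,i=23
  ..##. -> .   bit 6 = 0  t=4,i=2
  ..#.# -> #   bit 5 = 1  t=4,i=17
  ..#.. -> #   bit 4 = 1  t=0,i=5
  ...## -> .   bit 3 = 0  t=0,i=22
  ...#. -> #   bit 2 = 1  t=0,i=4
  ....# -> #   bit 1 = 1  t=0,i=21
  ..... -> .   bit 0 = 0  t=0,i=19
  bits 01111000110110001011011100110110 = 2027468598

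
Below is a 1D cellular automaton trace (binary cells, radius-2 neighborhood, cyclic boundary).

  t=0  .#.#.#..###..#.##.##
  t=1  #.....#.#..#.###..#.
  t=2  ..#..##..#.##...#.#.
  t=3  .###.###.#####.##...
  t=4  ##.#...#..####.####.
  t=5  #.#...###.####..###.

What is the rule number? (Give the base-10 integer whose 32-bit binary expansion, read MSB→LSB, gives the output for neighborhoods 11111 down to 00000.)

  [31] ##### => #  t=3,i=11
  [30] ####. => #  t=3,i=12
  [29] ###.# => #  t=3,i=3
  [28] ###.. => .  t=0,i=10
  [27] ##.## => .  t=0,i=17
  [26] ##.#. => #  t=0,i=0
  [25] ##..# => #  t=0,i=11
  [24] ##... => #  t=2,i=13
  [23] #.### => .  t=1,i=13
  [22] #.##. => #  t=0,i=15
  [21] #.#.# => .  t=0,i=1
  [20] #.#.. => .  t=0,i=5
  [19] #..## => .  t=0,i=7
  [18] #..#. => .  t=0,i=12
  [17] #...# => .  t=2,i=0
  [16] #.... => #  t=1,i=2
  [15] .#### => #  t=3,i=10
  [14] .###. => .  t=0,i=9
  [13] .##.# => .  t=0,i=16
  [12] .##.. => #  t=2,i=6
  [11] .#.## => #  t=0,i=14
  [10] .#.#. => .  t=0,i=2
  [9] .#..# => #  t=0,i=6
  [8] .#... => .  t=1,i=1
  [7] ..### => #  t=0,i=8
  [6] ..##. => #  t=2,i=5
  [5] ..#.# => #  t=0,i=13
  [4] ..#.. => #  t=2,i=2
  [3] ...## => #  t=3,i=0
  [2] ...#. => #  t=1,i=5
  [1] ....# => .  t=1,i=4
  [0] ..... => .  t=1,i=3
  bits 11100111010000011001101011111100 = 3879836412

3879836412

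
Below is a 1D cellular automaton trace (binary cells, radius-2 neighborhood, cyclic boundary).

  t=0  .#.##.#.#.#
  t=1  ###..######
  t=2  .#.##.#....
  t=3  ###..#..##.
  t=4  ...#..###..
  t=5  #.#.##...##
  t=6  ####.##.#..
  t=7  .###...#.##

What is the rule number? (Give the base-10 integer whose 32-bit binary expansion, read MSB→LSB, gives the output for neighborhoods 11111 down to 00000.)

1730780781

  ##### -> .   bit 31 = 0  t=1,i=0
  ####. -> #   bit 30 = 1  t=1,i=1
  ###.# -> #   bit 29 = 1  t=5,i=0
  ###.. -> .   bit 28 = 0  t=1,i=2
  ##.## -> .   bit 27 = 0  t=3,i=10
  ##.#. -> #   bit 26 = 1  t=0,i=5
  ##..# -> #   bit 25 = 1  t=1,i=3
  ##... -> #   bit 24 = 1  t=4,i=9
  #.### -> .   bit 23 = 0  t=3,i=0
  #.##. -> .   bit 22 = 0  t=0,i=3
  #.#.# -> #   bit 21 = 1  t=0,i=1
  #.#.. -> .   bit 20 = 0  t=2,i=6
  #..## -> #   bit 19 = 1  t=1,i=4
  #..#. -> .   bit 18 = 0  t=3,i=4
  #...# -> .   bit 17 = 0  t=5,i=7
  #.... -> #   bit 16 = 1  t=2,i=8
  .#### -> #   bit 15 = 1  t=1,i=6
  .###. -> .   bit 14 = 0  t=3,i=1
  .##.# -> .   bit 13 = 0  t=0,i=4
  .##.. -> #   bit 12 = 1  t=5,i=5
  .#.## -> #   bit 11 = 1  t=0,i=2
  .#.#. -> #   bit 10 = 1  t=0,i=0
  .#..# -> #   bit 9 = 1  t=3,i=6
  .#... -> .   bit 8 = 0  t=2,i=7
  ..### -> .   bit 7 = 0  t=1,i=5
  ..##. -> #   bit 6 = 1  t=3,i=8
  ..#.# -> #   bit 5 = 1  t=2,i=1
  ..#.. -> .   bit 4 = 0  t=3,i=5
  ...## -> #   bit 3 = 1  t=5,i=8
  ...#. -> #   bit 2 = 1  t=2,i=0
  ....# -> .   bit 1 = 0  t=2,i=10
  ..... -> #   bit 0 = 1  t=2,i=9
  bits 01100111001010011001111001101101 = 1730780781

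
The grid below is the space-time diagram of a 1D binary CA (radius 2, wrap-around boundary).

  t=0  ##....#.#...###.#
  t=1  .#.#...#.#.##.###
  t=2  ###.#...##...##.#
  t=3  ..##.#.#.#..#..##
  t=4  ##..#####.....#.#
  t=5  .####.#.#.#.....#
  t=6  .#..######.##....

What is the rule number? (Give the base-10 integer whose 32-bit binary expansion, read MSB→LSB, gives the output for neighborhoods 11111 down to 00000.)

  [31] ##### => #  t=4,i=6
  [30] ####. => .  t=2,i=1
  [29] ###.# => #  t=0,i=14
  [28] ###.. => #  t=0,i=1
  [27] ##.## => #  t=0,i=15
  [26] ##.#. => #  t=1,i=0
  [25] ##..# => #  t=3,i=0
  [24] ##... => .  t=0,i=2
  [23] #.### => #  t=0,i=16
  [22] #.##. => .  t=1,i=11
  [21] #.#.# => #  t=1,i=1
  [20] #.#.. => .  t=0,i=8
  [19] #..## => #  t=3,i=1
  [18] #..#. => .  t=3,i=11
  [17] #...# => .  t=0,i=10
  [16] #.... => #  t=0,i=3
  [15] .#### => .  t=2,i=0
  [14] .###. => .  t=0,i=0
  [13] .##.# => .  t=1,i=12
  [12] .##.. => #  t=2,i=9
  [11] .#.## => .  t=1,i=10
  [10] .#.#. => #  t=0,i=7
  [9] .#..# => .  t=3,i=10
  [8] .#... => #  t=0,i=9
  [7] ..### => #  t=0,i=12
  [6] ..##. => .  t=2,i=8
  [5] ..#.# => .  t=0,i=6
  [4] ..#.. => .  t=3,i=12
  [3] ...## => #  t=0,i=11
  [2] ...#. => .  t=0,i=5
  [1] ....# => .  t=0,i=4
  [0] ..... => .  t=4,i=11
  bits 10111110101010010001010110001000 = 3198752136

3198752136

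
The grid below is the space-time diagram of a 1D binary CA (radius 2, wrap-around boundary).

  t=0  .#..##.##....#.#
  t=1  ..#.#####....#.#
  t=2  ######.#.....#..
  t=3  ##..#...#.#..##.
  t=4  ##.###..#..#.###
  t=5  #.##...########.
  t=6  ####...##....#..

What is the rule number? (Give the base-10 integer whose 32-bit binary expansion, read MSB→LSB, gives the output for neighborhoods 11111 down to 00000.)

  #####|.  b31=0 t=1,i=6
  ####.|#  b30=1 t=1,i=7
  ###.#|.  b29=0 t=2,i=5
  ###..|.  b28=0 t=1,i=8
  ##.##|#  b27=1 t=0,i=6
  ##.#.|.  b26=0 t=2,i=6
  ##..#|.  b25=0 t=3,i=2
  ##...|.  b24=0 t=0,i=9
  #.###|#  b23=1 t=1,i=4
  #.##.|#  b22=1 t=0,i=7
  #.#.#|#  b21=1 t=0,i=15
  #.#..|.  b20=0 t=0,i=1
  #..##|.  b19=0 t=0,i=3
  #..#.|#  b18=1 t=1,i=1
  #...#|.  b17=0 t=3,i=6
  #....|.  b16=0 t=0,i=10
  .####|#  b15=1 t=1,i=5
  .###.|.  b14=0 t=4,i=4
  .##.#|#  b13=1 t=0,i=5
  .##..|#  b12=1 t=0,i=8
  .#.##|#  b11=1 t=1,i=3
  .#.#.|.  b10=0 t=0,i=0
  .#..#|#  b9=1 t=0,i=2
  .#...|#  b8=1 t=2,i=8
  ..###|#  b7=1 t=2,i=0
  ..##.|#  b6=1 t=0,i=4
  ..#.#|#  b5=1 t=0,i=13
  ..#..|#  b4=1 t=2,i=13
  ...##|.  b3=0 t=5,i=6
  ...#.|.  b2=0 t=0,i=12
  ....#|.  b1=0 t=0,i=11
  .....|#  b0=1 t=2,i=10
  bits 01001000111001001011101111110001 = 1222949873

1222949873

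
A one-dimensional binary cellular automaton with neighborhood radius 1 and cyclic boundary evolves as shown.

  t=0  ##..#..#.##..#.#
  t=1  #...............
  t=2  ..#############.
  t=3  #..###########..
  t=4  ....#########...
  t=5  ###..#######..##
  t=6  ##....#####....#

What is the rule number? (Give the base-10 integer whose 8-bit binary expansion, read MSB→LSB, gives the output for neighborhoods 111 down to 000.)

129

  ###|#  b7=1 t=0,i=0
  ##.|.  b6=0 t=0,i=1
  #.#|.  b5=0 t=0,i=8
  #..|.  b4=0 t=0,i=2
  .##|.  b3=0 t=0,i=9
  .#.|.  b2=0 t=0,i=4
  ..#|.  b1=0 t=0,i=3
  ...|#  b0=1 t=1,i=2
  bits 10000001 = 129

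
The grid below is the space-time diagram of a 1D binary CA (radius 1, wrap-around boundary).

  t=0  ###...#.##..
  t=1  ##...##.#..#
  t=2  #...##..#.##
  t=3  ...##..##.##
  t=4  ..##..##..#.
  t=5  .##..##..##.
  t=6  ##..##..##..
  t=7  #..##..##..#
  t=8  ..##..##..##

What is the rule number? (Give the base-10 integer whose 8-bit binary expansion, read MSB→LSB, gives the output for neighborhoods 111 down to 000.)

142

  ###|#  b7=1 t=0,i=1
  ##.|.  b6=0 t=0,i=2
  #.#|.  b5=0 t=0,i=7
  #..|.  b4=0 t=0,i=3
  .##|#  b3=1 t=0,i=0
  .#.|#  b2=1 t=0,i=6
  ..#|#  b1=1 t=0,i=5
  ...|.  b0=0 t=0,i=4
  bits 10001110 = 142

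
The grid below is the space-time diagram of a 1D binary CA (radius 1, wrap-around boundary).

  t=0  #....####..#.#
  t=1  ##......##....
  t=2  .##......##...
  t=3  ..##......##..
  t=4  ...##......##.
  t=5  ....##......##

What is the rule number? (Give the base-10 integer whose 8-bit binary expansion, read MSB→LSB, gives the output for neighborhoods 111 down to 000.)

80

  ###|.  b7=0 t=0,i=6
  ##.|#  b6=1 t=0,i=0
  #.#|.  b5=0 t=0,i=12
  #..|#  b4=1 t=0,i=1
  .##|.  b3=0 t=0,i=5
  .#.|.  b2=0 t=0,i=11
  ..#|.  b1=0 t=0,i=4
  ...|.  b0=0 t=0,i=2
  bits 01010000 = 80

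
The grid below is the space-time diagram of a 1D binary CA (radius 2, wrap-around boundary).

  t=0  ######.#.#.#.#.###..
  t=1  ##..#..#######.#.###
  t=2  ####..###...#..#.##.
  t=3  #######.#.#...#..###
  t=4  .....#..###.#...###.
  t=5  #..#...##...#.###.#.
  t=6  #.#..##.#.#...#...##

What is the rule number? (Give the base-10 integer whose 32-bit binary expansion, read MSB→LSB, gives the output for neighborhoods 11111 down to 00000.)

1526707338

  ##### -> .   bit 31 = 0  t=0,i=2
  ####. -> #   bit 30 = 1  t=0,i=4
  ###.# -> .   bit 29 = 0  t=0,i=5
  ###.. -> #   bit 28 = 1  t=0,i=17
  ##.## -> #   bit 27 = 1  t=2,i=19
  ##.#. -> .   bit 26 = 0  t=0,i=6
  ##..# -> #   bit 25 = 1  t=0,i=18
  ##... -> .   bit 24 = 0  t=2,i=9
  #.### -> #   bit 23 = 1  t=0,i=15
  #.##. -> #   bit 22 = 1  t=2,i=17
  #.#.# -> #   bit 21 = 1  t=0,i=7
  #.#.. -> #   bit 20 = 1  t=3,i=10
  #..## -> #   bit 19 = 1  t=0,i=19
  #..#. -> #   bit 18 = 1  t=1,i=3
  #...# -> #   bit 17 = 1  t=2,i=10
  #.... -> #   bit 16 = 1  t=4,i=0
  .#### -> #   bit 15 = 1  t=0,i=1
  .###. -> .   bit 14 = 0  t=0,i=16
  .##.# -> #   bit 13 = 1  t=2,i=18
  .##.. -> #   bit 12 = 1  t=5,i=8
  .#.## -> .   bit 11 = 0  t=0,i=14
  .#.#. -> #   bit 10 = 1  t=0,i=8
  .#..# -> .   bit 9 = 0  t=1,i=5
  .#... -> .   bit 8 = 0  t=3,i=11
  ..### -> #   bit 7 = 1  t=0,i=0
  ..##. -> .   bit 6 = 0  t=5,i=7
  ..#.# -> .   bit 5 = 0  t=2,i=15
  ..#.. -> .   bit 4 = 0  t=1,i=4
  ...## -> #   bit 3 = 1  t=4,i=15
  ...#. -> .   bit 2 = 0  t=2,i=11
  ....# -> #   bit 1 = 1  t=4,i=3
  ..... -> .   bit 0 = 0  t=4,i=1
  bits 01011010111111111011010010001010 = 1526707338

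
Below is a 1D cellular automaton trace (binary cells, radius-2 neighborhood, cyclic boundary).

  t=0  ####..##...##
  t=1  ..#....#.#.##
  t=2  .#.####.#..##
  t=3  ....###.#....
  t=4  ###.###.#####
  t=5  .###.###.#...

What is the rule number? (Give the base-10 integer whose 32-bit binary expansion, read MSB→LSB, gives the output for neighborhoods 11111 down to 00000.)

1750586759

  #####|.  b31=0 t=0,i=0
  ####.|#  b30=1 t=0,i=2
  ###.#|#  b29=1 t=2,i=6
  ###..|.  b28=0 t=0,i=3
  ##.##|#  b27=1 t=4,i=3
  ##.#.|.  b26=0 t=2,i=0
  ##..#|.  b25=0 t=0,i=4
  ##...|.  b24=0 t=0,i=8
  #.###|.  b23=0 t=2,i=3
  #.##.|#  b22=1 t=1,i=11
  #.#.#|.  b21=0 t=1,i=9
  #.#..|#  b20=1 t=2,i=8
  #..##|.  b19=0 t=0,i=5
  #..#.|#  b18=1 t=1,i=1
  #...#|#  b17=1 t=0,i=9
  #....|#  b16=1 t=1,i=4
  .####|#  b15=1 t=0,i=12
  .###.|#  b14=1 t=3,i=5
  .##.#|.  b13=0 t=2,i=12
  .##..|#  b12=1 t=0,i=7
  .#.##|.  b11=0 t=1,i=10
  .#.#.|#  b10=1 t=1,i=8
  .#..#|.  b9=0 t=2,i=9
  .#...|#  b8=1 t=1,i=3
  ..###|#  b7=1 t=0,i=11
  ..##.|.  b6=0 t=0,i=6
  ..#.#|.  b5=0 t=1,i=7
  ..#..|.  b4=0 t=1,i=2
  ...##|.  b3=0 t=0,i=10
  ...#.|#  b2=1 t=1,i=6
  ....#|#  b1=1 t=1,i=5
  .....|#  b0=1 t=3,i=0
  bits 01101000010101111101010110000111 = 1750586759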